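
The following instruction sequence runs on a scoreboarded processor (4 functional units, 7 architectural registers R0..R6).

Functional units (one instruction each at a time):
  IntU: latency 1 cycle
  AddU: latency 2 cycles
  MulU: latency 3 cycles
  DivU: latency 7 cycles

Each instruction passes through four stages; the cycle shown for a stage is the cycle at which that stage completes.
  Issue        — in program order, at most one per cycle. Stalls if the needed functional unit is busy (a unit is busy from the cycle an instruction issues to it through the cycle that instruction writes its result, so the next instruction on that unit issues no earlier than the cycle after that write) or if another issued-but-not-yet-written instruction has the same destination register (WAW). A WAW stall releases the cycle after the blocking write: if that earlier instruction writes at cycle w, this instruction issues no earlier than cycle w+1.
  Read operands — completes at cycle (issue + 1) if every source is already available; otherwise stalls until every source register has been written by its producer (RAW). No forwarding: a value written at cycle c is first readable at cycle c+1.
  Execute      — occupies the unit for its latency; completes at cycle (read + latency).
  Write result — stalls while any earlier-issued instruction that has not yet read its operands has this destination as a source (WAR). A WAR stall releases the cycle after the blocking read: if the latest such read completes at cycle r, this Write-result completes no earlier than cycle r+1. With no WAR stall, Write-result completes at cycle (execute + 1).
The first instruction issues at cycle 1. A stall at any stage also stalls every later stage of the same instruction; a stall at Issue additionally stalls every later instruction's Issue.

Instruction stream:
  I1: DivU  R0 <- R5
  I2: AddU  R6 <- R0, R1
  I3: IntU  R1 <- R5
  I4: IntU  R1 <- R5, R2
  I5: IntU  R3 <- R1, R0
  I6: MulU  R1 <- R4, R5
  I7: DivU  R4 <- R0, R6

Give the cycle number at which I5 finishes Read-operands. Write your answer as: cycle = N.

1) issue 1, read 2, done 9, write 10
2) issue 2, read 11, done 13, write 14  <RAW R0: wait I1 write@10>
3) issue 3, read 4, done 5, write 12  <WAR R1: wait I2 read@11>
4) issue 13, read 14, done 15, write 16  <struct: IntU busy until I3 writes@12>
5) issue 17, read 18, done 19, write 20  <struct: IntU busy until I4 writes@16>
6) issue 18, read 19, done 22, write 23
7) issue 19, read 20, done 27, write 28

cycle = 18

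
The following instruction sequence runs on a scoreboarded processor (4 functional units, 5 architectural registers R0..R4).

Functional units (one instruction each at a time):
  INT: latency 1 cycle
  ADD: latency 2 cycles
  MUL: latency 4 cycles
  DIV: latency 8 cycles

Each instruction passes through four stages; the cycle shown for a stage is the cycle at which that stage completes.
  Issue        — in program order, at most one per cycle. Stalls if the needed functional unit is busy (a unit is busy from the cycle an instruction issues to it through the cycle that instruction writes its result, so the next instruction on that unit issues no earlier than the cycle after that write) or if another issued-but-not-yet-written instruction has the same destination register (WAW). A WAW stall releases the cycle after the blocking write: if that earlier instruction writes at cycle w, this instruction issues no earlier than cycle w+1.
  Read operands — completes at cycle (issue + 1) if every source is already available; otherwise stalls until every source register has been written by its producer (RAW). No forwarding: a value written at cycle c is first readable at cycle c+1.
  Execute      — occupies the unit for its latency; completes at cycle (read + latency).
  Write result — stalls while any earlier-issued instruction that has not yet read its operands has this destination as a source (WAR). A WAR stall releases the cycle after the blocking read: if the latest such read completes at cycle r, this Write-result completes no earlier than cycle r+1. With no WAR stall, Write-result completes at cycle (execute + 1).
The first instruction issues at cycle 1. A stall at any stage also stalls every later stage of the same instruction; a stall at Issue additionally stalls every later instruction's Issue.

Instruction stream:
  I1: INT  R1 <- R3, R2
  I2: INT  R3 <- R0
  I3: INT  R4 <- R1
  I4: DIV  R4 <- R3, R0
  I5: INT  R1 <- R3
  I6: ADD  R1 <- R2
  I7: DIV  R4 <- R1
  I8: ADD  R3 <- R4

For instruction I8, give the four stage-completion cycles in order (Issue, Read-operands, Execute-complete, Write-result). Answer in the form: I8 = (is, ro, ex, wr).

I8 = (25, 35, 37, 38)

[1] I1 dispatched to INT
[2] I1 operands ready
[3] I1 complete
[4] R1←I1
[5] I2 dispatched to INT
[6] I2 operands ready
[7] I2 complete
[8] R3←I2
[9] I3 dispatched to INT
[10] I3 operands ready
[11] I3 complete
[12] R4←I3
[13] I4 dispatched to DIV
[14] I4 operands ready | I5 dispatched to INT
[15] I5 operands ready
[16] I5 complete
[17] R1←I5
[18] I6 dispatched to ADD
[19] I6 operands ready
[21] I6 complete
[22] I4 complete | R1←I6
[23] R4←I4
[24] I7 dispatched to DIV
[25] I7 operands ready | I8 dispatched to ADD
[33] I7 complete
[34] R4←I7
[35] I8 operands ready
[37] I8 complete
[38] R3←I8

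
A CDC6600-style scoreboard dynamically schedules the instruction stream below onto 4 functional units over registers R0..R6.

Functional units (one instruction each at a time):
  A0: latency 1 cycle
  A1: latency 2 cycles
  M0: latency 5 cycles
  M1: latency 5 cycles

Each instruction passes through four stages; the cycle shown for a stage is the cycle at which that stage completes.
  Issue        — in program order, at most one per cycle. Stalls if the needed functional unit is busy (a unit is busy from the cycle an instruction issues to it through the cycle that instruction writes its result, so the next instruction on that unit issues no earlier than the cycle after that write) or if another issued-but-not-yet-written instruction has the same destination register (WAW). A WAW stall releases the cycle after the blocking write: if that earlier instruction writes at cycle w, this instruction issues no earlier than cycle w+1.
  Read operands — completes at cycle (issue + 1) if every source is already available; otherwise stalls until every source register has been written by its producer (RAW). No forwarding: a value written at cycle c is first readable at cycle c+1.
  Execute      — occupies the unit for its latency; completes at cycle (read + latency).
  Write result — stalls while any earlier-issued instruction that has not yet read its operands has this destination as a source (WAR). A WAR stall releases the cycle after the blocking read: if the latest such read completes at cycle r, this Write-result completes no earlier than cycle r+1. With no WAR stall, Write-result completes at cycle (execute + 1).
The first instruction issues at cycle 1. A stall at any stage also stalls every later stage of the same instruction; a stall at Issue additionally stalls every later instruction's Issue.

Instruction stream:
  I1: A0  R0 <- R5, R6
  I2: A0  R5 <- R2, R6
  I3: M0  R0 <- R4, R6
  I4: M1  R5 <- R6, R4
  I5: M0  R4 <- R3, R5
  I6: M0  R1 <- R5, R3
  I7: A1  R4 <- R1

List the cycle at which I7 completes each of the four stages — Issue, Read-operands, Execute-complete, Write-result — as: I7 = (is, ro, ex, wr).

I7 = (25, 32, 34, 35)

t=1  I1 issues→A0
t=2  I1 reads
t=3  I1 exec-done
t=4  I1 writes R0
t=5  I2 issues→A0
t=6  I2 reads, I3 issues→M0
t=7  I2 exec-done, I3 reads
t=8  I2 writes R5
t=9  I4 issues→M1
t=10  I4 reads
t=12  I3 exec-done
t=13  I3 writes R0
t=14  I5 issues→M0
t=15  I4 exec-done
t=16  I4 writes R5
t=17  I5 reads
t=22  I5 exec-done
t=23  I5 writes R4
t=24  I6 issues→M0
t=25  I6 reads, I7 issues→A1
t=30  I6 exec-done
t=31  I6 writes R1
t=32  I7 reads
t=34  I7 exec-done
t=35  I7 writes R4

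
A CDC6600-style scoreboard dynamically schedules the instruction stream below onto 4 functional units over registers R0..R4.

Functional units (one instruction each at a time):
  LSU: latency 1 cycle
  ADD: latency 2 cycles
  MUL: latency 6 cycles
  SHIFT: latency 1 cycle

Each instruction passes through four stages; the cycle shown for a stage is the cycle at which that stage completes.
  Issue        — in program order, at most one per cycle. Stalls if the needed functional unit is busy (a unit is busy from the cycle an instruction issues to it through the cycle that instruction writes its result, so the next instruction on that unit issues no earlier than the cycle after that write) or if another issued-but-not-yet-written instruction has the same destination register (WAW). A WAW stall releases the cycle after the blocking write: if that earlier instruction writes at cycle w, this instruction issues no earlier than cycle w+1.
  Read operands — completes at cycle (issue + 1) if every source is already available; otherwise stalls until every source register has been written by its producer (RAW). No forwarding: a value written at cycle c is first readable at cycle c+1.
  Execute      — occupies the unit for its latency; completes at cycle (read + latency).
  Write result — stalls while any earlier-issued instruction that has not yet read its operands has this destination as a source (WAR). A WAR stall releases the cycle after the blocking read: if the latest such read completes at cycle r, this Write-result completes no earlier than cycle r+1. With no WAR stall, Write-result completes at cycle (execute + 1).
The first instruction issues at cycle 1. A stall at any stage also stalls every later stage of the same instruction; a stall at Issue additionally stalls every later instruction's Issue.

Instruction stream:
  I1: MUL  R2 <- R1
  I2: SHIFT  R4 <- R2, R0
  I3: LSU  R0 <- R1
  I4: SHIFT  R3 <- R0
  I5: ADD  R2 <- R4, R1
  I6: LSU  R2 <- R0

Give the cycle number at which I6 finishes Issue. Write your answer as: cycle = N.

c1: issue I1 (MUL)
c2: I1 read-ops | issue I2 (SHIFT)
c3: issue I3 (LSU)
c4: I3 read-ops
c5: I3 finished on LSU
c8: I1 finished on MUL
c9: I1→R2
c10: I2 read-ops
c11: I2 finished on SHIFT | I3→R0
c12: I2→R4
c13: issue I4 (SHIFT)
c14: I4 read-ops | issue I5 (ADD)
c15: I4 finished on SHIFT | I5 read-ops
c16: I4→R3
c17: I5 finished on ADD
c18: I5→R2
c19: issue I6 (LSU)
c20: I6 read-ops
c21: I6 finished on LSU
c22: I6→R2

cycle = 19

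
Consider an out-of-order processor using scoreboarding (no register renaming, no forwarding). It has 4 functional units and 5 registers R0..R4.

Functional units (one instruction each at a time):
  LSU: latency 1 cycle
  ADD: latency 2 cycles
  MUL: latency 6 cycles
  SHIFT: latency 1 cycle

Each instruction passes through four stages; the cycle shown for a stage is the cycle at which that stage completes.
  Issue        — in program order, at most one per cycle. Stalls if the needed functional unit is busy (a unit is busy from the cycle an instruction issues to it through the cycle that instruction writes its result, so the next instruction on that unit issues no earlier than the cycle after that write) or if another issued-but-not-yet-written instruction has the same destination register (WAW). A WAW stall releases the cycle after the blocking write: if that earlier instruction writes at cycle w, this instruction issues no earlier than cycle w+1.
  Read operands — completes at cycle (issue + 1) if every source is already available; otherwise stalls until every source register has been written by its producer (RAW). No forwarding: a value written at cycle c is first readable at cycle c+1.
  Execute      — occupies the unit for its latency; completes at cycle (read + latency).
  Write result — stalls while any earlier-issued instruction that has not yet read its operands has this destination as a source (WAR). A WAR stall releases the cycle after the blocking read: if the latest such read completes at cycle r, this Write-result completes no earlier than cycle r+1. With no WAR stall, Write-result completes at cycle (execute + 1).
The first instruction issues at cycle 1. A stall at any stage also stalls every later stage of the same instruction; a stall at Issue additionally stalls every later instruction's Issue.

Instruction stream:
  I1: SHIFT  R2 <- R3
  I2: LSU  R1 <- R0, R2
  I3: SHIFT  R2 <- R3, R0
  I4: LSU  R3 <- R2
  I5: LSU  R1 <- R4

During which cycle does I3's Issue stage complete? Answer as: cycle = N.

t=1  issue I1 (SHIFT)
t=2  I1 read-ops · issue I2 (LSU)
t=3  I1 finished on SHIFT
t=4  I1→R2
t=5  I2 read-ops · issue I3 (SHIFT)
t=6  I2 finished on LSU · I3 read-ops
t=7  I2→R1 · I3 finished on SHIFT
t=8  I3→R2 · issue I4 (LSU)
t=9  I4 read-ops
t=10  I4 finished on LSU
t=11  I4→R3
t=12  issue I5 (LSU)
t=13  I5 read-ops
t=14  I5 finished on LSU
t=15  I5→R1

cycle = 5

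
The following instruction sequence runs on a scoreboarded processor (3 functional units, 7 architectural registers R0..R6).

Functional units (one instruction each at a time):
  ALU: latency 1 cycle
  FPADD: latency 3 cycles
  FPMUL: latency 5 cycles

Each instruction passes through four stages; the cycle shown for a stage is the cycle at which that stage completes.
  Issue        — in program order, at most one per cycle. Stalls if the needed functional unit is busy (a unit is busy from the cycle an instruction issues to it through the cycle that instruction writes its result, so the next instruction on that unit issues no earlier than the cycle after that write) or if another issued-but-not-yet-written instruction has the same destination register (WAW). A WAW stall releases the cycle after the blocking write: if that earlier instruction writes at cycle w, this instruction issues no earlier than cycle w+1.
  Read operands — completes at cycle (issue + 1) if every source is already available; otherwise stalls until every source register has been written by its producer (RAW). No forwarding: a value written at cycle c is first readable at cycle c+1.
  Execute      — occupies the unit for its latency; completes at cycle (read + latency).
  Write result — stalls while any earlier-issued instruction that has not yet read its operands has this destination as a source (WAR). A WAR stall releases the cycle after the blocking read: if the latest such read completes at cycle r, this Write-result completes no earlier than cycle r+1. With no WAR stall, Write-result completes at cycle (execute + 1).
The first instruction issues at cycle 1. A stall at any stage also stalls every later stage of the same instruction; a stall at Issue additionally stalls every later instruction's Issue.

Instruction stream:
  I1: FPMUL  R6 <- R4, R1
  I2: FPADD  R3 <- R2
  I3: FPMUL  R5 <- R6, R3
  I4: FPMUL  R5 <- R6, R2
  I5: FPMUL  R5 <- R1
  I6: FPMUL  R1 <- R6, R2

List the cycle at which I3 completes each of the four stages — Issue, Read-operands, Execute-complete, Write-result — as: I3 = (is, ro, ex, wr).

  I1 | 1 | 2 | 7 | 8
  I2 | 2 | 3 | 6 | 7
  I3 | 9 | 10 | 15 | 16   struct: FPMUL busy until I1 writes@8
  I4 | 17 | 18 | 23 | 24   struct: FPMUL busy until I3 writes@16
  I5 | 25 | 26 | 31 | 32   struct: FPMUL busy until I4 writes@24
  I6 | 33 | 34 | 39 | 40   struct: FPMUL busy until I5 writes@32

I3 = (9, 10, 15, 16)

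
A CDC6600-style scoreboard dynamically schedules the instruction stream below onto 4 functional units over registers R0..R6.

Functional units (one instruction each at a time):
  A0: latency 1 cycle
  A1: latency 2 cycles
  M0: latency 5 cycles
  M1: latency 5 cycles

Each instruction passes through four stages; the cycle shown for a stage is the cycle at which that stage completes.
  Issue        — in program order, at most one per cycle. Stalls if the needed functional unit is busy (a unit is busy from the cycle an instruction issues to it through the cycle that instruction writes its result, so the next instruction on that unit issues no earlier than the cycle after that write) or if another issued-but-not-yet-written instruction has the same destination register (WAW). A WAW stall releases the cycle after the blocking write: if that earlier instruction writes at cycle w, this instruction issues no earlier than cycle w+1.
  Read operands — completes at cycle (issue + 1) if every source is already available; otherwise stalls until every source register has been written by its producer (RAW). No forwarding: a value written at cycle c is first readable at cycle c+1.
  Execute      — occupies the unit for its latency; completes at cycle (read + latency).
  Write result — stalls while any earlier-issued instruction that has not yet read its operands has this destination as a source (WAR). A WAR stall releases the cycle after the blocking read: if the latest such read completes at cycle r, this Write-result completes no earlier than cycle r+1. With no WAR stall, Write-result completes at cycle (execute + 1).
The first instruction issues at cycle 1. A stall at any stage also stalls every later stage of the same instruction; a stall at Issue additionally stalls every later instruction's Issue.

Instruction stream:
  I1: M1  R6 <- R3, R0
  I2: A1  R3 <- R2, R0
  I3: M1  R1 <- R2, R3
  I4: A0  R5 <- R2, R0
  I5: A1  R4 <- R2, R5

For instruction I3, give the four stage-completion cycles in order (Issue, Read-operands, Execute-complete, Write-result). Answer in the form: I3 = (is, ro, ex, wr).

I3 = (9, 10, 15, 16)

I1 -> (1, 2, 7, 8)
I2 -> (2, 3, 5, 6)
I3 -> (9, 10, 15, 16)  // struct: M1 busy until I1 writes@8
I4 -> (10, 11, 12, 13)
I5 -> (11, 14, 16, 17)  // RAW R5: wait I4 write@13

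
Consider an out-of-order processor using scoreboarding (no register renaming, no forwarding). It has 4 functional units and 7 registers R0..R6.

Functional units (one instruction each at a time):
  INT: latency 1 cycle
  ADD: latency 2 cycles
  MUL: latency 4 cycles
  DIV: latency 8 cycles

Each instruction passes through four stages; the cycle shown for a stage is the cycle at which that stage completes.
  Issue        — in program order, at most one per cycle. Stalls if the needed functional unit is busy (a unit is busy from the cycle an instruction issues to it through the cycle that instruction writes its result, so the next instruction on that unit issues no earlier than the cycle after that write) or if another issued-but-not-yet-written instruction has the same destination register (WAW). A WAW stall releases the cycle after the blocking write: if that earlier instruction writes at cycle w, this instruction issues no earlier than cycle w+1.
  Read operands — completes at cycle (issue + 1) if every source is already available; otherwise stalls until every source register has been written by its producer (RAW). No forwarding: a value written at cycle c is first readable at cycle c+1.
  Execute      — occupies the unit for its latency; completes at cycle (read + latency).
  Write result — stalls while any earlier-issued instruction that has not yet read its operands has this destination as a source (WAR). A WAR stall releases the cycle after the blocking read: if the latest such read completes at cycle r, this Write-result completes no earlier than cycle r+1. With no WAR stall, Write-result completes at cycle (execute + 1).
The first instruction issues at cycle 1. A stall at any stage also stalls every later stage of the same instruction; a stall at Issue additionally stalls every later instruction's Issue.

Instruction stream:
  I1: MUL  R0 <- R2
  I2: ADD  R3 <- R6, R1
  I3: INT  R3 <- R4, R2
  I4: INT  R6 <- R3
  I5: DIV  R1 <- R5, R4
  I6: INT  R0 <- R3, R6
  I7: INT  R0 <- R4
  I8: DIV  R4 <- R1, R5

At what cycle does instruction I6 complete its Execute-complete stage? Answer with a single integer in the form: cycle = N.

cycle = 17

c1: I1 issues→MUL
c2: I1 reads | I2 issues→ADD
c3: I2 reads
c5: I2 exec-done
c6: I1 exec-done | I2 writes R3
c7: I1 writes R0 | I3 issues→INT
c8: I3 reads
c9: I3 exec-done
c10: I3 writes R3
c11: I4 issues→INT
c12: I4 reads | I5 issues→DIV
c13: I4 exec-done | I5 reads
c14: I4 writes R6
c15: I6 issues→INT
c16: I6 reads
c17: I6 exec-done
c18: I6 writes R0
c19: I7 issues→INT
c20: I7 reads
c21: I5 exec-done | I7 exec-done
c22: I5 writes R1 | I7 writes R0
c23: I8 issues→DIV
c24: I8 reads
c32: I8 exec-done
c33: I8 writes R4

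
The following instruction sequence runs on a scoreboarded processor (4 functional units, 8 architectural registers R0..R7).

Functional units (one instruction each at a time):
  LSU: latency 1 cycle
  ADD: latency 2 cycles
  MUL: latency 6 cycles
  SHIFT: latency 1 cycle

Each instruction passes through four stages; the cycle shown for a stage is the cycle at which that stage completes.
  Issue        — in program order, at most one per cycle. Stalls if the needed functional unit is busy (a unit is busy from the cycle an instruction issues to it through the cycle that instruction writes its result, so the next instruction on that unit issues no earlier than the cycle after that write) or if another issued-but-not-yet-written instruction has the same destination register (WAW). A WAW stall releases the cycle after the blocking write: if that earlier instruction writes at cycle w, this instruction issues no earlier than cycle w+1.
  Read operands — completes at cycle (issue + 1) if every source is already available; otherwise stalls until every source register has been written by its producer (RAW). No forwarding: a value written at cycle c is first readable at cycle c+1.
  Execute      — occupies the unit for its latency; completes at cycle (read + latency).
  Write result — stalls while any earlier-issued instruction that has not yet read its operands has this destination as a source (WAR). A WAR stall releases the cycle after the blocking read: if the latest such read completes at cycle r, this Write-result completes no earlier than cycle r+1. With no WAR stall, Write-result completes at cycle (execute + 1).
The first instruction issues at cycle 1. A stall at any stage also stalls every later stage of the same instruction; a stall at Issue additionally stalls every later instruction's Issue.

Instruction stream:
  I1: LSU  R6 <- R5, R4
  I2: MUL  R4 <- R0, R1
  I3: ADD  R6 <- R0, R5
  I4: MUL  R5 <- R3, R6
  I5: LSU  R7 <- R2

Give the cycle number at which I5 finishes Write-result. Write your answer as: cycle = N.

cycle = 15

I1  is:1  ro:2  ex:3  wr:4
I2  is:2  ro:3  ex:9  wr:10
I3  is:5  ro:6  ex:8  wr:9  — WAW R6: wait I1 write@4
I4  is:11  ro:12  ex:18  wr:19  — struct: MUL busy until I2 writes@10
I5  is:12  ro:13  ex:14  wr:15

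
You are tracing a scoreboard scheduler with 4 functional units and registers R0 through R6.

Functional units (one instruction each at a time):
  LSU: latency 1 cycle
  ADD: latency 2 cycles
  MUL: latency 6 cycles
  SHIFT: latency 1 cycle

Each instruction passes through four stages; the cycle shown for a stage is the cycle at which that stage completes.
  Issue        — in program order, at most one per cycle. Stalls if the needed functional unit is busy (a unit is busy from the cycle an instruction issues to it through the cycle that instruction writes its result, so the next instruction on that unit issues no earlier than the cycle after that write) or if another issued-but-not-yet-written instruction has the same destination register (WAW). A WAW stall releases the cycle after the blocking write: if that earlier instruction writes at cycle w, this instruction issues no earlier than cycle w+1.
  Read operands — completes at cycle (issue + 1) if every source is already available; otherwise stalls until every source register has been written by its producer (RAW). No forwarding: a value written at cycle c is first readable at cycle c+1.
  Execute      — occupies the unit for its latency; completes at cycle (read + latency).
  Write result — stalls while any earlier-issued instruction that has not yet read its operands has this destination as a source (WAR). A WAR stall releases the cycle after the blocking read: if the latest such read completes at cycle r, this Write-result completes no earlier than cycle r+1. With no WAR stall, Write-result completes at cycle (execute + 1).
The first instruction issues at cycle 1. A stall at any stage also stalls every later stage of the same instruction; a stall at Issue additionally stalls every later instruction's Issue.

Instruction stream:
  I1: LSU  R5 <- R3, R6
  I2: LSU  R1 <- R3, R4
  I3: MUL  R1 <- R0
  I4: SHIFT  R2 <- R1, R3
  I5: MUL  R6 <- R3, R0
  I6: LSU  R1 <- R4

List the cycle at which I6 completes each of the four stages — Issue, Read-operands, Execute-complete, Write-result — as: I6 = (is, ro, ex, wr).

I6 = (19, 20, 21, 22)

1) issue 1, read 2, done 3, write 4
2) issue 5, read 6, done 7, write 8  <struct: LSU busy until I1 writes@4>
3) issue 9, read 10, done 16, write 17  <WAW R1: wait I2 write@8>
4) issue 10, read 18, done 19, write 20  <RAW R1: wait I3 write@17>
5) issue 18, read 19, done 25, write 26  <struct: MUL busy until I3 writes@17>
6) issue 19, read 20, done 21, write 22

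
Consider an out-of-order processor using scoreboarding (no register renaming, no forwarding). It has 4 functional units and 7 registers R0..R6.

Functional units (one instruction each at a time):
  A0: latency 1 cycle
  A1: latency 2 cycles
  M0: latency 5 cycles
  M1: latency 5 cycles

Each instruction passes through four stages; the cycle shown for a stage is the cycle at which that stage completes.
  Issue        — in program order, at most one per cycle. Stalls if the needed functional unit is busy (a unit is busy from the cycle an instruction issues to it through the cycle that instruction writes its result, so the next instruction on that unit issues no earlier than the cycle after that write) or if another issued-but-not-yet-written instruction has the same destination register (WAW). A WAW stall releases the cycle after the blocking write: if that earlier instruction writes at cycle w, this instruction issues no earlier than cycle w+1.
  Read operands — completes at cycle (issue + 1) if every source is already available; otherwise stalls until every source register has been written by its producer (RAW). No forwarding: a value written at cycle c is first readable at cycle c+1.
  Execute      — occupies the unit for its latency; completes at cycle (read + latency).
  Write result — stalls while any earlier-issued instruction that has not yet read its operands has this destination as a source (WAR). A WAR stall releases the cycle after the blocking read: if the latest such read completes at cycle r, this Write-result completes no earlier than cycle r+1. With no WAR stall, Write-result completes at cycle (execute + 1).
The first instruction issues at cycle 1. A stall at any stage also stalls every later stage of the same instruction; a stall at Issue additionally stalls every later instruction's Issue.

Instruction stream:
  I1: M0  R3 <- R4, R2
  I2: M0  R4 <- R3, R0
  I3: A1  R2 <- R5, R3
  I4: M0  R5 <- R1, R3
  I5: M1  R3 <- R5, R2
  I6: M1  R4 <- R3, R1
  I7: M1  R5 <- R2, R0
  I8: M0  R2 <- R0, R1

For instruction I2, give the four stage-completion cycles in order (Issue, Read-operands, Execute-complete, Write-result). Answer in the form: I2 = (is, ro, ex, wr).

c1: issue I1 (M0)
c2: I1 read-ops
c7: I1 finished on M0
c8: I1→R3
c9: issue I2 (M0)
c10: I2 read-ops, issue I3 (A1)
c11: I3 read-ops
c13: I3 finished on A1
c14: I3→R2
c15: I2 finished on M0
c16: I2→R4
c17: issue I4 (M0)
c18: I4 read-ops, issue I5 (M1)
c23: I4 finished on M0
c24: I4→R5
c25: I5 read-ops
c30: I5 finished on M1
c31: I5→R3
c32: issue I6 (M1)
c33: I6 read-ops
c38: I6 finished on M1
c39: I6→R4
c40: issue I7 (M1)
c41: I7 read-ops, issue I8 (M0)
c42: I8 read-ops
c46: I7 finished on M1
c47: I7→R5, I8 finished on M0
c48: I8→R2

I2 = (9, 10, 15, 16)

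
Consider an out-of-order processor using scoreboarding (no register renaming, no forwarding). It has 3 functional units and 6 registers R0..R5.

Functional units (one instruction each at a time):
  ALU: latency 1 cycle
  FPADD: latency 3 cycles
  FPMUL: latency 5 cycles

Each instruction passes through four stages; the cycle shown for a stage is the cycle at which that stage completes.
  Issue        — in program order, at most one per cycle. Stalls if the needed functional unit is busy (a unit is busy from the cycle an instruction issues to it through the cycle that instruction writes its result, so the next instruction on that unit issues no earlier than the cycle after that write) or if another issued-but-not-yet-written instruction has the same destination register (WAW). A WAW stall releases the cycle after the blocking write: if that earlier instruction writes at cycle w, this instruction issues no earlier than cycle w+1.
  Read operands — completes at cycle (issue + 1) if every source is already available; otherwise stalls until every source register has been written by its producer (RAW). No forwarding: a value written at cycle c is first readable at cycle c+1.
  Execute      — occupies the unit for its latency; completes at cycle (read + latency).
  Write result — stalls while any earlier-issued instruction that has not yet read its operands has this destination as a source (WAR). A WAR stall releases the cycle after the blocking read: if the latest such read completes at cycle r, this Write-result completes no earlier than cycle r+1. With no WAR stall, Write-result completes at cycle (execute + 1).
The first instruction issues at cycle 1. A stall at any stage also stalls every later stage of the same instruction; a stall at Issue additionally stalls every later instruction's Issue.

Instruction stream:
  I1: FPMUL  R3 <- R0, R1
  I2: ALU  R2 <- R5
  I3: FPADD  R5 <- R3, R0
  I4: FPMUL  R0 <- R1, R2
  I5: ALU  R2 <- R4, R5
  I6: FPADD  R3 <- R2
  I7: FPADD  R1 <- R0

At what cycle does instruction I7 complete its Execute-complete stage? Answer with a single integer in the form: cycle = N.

t=1  I1 dispatched to FPMUL
t=2  I1 operands ready · I2 dispatched to ALU
t=3  I2 operands ready · I3 dispatched to FPADD
t=4  I2 complete
t=5  R2←I2
t=7  I1 complete
t=8  R3←I1
t=9  I3 operands ready · I4 dispatched to FPMUL
t=10  I4 operands ready · I5 dispatched to ALU
t=12  I3 complete
t=13  R5←I3
t=14  I5 operands ready · I6 dispatched to FPADD
t=15  I4 complete · I5 complete
t=16  R0←I4 · R2←I5
t=17  I6 operands ready
t=20  I6 complete
t=21  R3←I6
t=22  I7 dispatched to FPADD
t=23  I7 operands ready
t=26  I7 complete
t=27  R1←I7

cycle = 26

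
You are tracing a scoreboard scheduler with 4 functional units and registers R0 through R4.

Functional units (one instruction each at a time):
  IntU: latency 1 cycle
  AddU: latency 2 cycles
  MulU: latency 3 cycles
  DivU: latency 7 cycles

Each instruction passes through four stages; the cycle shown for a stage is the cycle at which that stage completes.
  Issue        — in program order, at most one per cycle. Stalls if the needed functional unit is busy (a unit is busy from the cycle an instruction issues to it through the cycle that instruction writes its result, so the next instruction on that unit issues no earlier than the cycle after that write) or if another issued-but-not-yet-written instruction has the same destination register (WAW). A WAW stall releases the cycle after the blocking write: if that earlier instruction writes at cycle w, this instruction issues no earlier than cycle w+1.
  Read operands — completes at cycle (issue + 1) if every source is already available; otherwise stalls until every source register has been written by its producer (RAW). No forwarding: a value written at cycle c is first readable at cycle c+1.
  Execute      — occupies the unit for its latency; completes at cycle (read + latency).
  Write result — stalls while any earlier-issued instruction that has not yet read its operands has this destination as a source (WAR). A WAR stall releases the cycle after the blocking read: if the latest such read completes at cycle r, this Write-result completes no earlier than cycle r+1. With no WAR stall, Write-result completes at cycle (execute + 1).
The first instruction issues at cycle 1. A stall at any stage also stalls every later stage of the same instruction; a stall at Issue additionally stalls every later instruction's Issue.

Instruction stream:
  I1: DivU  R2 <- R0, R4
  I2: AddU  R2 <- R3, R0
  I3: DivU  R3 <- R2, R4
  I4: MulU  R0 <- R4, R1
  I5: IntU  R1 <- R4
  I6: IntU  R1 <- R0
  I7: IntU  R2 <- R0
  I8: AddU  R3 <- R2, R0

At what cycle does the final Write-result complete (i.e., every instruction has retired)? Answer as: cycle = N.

cycle = 29

cycle 1: I1→DivU
cycle 2: I1 RO
cycle 9: I1 EX
cycle 10: I1 WR R2
cycle 11: I2→AddU
cycle 12: I2 RO; I3→DivU
cycle 13: I4→MulU
cycle 14: I2 EX; I4 RO; I5→IntU
cycle 15: I2 WR R2; I5 RO
cycle 16: I3 RO; I5 EX
cycle 17: I4 EX; I5 WR R1
cycle 18: I4 WR R0; I6→IntU
cycle 19: I6 RO
cycle 20: I6 EX
cycle 21: I6 WR R1
cycle 22: I7→IntU
cycle 23: I3 EX; I7 RO
cycle 24: I3 WR R3; I7 EX
cycle 25: I7 WR R2; I8→AddU
cycle 26: I8 RO
cycle 28: I8 EX
cycle 29: I8 WR R3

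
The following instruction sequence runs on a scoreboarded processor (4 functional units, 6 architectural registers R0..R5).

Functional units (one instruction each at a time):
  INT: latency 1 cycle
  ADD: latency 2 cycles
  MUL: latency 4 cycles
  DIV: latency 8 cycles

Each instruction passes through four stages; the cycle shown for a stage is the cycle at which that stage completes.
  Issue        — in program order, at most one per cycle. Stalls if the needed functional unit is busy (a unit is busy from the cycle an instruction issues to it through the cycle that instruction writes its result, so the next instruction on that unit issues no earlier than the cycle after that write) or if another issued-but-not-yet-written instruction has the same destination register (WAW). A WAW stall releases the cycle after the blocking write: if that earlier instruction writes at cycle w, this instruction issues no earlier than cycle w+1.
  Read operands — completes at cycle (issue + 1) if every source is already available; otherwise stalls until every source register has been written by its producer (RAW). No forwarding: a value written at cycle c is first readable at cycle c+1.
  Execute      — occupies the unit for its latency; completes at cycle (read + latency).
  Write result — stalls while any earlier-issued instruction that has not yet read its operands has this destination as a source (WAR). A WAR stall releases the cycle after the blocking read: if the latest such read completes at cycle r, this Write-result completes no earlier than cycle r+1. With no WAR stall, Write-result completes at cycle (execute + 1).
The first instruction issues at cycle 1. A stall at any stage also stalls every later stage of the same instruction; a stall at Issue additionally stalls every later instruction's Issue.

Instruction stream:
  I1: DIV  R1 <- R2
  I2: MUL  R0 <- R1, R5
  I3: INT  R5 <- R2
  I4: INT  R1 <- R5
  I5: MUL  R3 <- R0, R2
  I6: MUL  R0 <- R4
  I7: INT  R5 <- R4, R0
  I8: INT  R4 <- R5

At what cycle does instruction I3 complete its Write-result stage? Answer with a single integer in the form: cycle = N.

cycle = 13

  I1 | 1 | 2 | 10 | 11
  I2 | 2 | 12 | 16 | 17   RAW R1: wait I1 write@11
  I3 | 3 | 4 | 5 | 13   WAR R5: wait I2 read@12
  I4 | 14 | 15 | 16 | 17   struct: INT busy until I3 writes@13
  I5 | 18 | 19 | 23 | 24   struct: MUL busy until I2 writes@17
  I6 | 25 | 26 | 30 | 31   struct: MUL busy until I5 writes@24
  I7 | 26 | 32 | 33 | 34   RAW R0: wait I6 write@31
  I8 | 35 | 36 | 37 | 38   struct: INT busy until I7 writes@34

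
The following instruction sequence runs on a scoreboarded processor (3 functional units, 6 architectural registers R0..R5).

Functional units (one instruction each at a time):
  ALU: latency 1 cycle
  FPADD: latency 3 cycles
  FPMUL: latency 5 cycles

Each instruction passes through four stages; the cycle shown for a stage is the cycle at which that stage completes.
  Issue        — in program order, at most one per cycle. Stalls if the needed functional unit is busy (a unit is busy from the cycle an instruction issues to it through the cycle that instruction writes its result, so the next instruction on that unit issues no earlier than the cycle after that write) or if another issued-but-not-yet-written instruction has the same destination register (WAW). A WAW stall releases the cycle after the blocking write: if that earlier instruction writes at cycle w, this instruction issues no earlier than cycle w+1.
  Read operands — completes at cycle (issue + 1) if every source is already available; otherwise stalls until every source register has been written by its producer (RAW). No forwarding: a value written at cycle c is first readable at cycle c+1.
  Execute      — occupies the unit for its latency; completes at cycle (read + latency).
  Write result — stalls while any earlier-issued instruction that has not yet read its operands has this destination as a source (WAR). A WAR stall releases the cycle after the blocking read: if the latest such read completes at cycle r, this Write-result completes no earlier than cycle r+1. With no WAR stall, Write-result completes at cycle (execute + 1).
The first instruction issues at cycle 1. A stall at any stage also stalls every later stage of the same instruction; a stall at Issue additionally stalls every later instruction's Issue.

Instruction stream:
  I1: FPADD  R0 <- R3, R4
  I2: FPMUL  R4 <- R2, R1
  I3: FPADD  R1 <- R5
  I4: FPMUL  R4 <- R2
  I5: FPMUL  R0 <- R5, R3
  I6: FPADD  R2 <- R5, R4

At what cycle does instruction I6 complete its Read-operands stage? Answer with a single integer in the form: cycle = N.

t=1  I1 issues→FPADD
t=2  I1 reads · I2 issues→FPMUL
t=3  I2 reads
t=5  I1 exec-done
t=6  I1 writes R0
t=7  I3 issues→FPADD
t=8  I2 exec-done · I3 reads
t=9  I2 writes R4
t=10  I4 issues→FPMUL
t=11  I3 exec-done · I4 reads
t=12  I3 writes R1
t=16  I4 exec-done
t=17  I4 writes R4
t=18  I5 issues→FPMUL
t=19  I5 reads · I6 issues→FPADD
t=20  I6 reads
t=23  I6 exec-done
t=24  I5 exec-done · I6 writes R2
t=25  I5 writes R0

cycle = 20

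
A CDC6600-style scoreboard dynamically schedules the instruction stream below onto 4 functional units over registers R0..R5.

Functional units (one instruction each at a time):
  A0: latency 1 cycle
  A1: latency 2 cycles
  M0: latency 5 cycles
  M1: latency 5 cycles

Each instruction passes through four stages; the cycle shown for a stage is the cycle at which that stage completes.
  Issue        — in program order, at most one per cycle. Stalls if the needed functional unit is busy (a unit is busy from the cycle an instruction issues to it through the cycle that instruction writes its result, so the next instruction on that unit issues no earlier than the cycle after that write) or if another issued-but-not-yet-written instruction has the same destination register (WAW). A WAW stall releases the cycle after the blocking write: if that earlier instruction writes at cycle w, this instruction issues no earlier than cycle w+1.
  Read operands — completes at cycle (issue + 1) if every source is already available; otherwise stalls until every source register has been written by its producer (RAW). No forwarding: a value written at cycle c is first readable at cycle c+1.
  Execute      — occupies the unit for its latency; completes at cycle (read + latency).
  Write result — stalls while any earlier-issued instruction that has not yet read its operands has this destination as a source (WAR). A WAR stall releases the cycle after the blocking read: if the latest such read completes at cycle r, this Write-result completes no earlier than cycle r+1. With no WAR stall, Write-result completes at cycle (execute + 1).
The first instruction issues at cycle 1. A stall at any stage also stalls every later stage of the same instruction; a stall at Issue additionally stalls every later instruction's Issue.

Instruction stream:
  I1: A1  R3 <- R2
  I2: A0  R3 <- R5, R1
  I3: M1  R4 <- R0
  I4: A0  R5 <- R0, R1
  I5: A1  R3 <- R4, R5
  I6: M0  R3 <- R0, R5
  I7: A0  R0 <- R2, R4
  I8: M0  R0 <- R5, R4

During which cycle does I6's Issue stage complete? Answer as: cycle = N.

t=1  issue I1 (A1)
t=2  I1 read-ops
t=4  I1 finished on A1
t=5  I1→R3
t=6  issue I2 (A0)
t=7  I2 read-ops; issue I3 (M1)
t=8  I2 finished on A0; I3 read-ops
t=9  I2→R3
t=10  issue I4 (A0)
t=11  I4 read-ops; issue I5 (A1)
t=12  I4 finished on A0
t=13  I3 finished on M1; I4→R5
t=14  I3→R4
t=15  I5 read-ops
t=17  I5 finished on A1
t=18  I5→R3
t=19  issue I6 (M0)
t=20  I6 read-ops; issue I7 (A0)
t=21  I7 read-ops
t=22  I7 finished on A0
t=23  I7→R0
t=25  I6 finished on M0
t=26  I6→R3
t=27  issue I8 (M0)
t=28  I8 read-ops
t=33  I8 finished on M0
t=34  I8→R0

cycle = 19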